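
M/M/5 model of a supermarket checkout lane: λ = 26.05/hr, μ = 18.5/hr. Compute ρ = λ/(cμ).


ρ = λ/(cμ) = 26.05/(5·18.5) = 26.05/92.50 = 0.2816

Final: 0.2816


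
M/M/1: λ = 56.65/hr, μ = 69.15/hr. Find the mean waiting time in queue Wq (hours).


ρ = 56.65/69.15 = 0.8192
Wq = ρ/(μ−λ) = 0.8192/(69.15 − 56.65) = 0.8192/12.50 = 0.06554 hr

Final: 0.06554 hr


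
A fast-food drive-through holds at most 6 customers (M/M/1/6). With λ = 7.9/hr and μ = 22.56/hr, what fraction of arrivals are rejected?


ρ = λ/μ = 7.9/22.56 = 0.3502
P_K = (1−ρ)ρ^K/(1−ρ^(K+1)) = (0.6498·0.001844)/(1 − 0.0006457)
= 0.001198/0.999354 = 0.001199

Final: 0.001199


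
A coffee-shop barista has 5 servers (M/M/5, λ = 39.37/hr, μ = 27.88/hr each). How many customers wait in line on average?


a = λ/μ = 1.4121; ρ = a/5 = 0.2824
P₀ = 0.243346
Lq = P₀·a^c·ρ / (c!·(1−ρ)²) = 0.243346·5.61517·0.2824/(120·0.51491)
= 0.006246

Final: 0.006246


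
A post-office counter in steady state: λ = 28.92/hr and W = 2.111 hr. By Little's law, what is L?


L = λW = 28.92·2.111 = 61.0501

Final: 61.0501


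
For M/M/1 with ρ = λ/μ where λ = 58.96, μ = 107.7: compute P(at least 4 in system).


ρ = 58.96/107.7 = 0.5474
P(N ≥ n) = ρ^n = 0.5474^4 = 0.089819

Final: 0.089819


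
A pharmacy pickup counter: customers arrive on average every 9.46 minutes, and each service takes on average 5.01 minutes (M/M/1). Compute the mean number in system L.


λ = 60/9.46 = 6.3425 /hr
μ = 60/5.01 = 11.9760 /hr
ρ = λ/μ = 6.3425/11.9760 = 0.5296
L = ρ/(1−ρ) = 0.5296/0.4704 = 1.1258

Final: 1.1258


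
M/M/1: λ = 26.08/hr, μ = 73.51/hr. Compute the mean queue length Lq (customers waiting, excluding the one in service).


ρ = 26.08/73.51 = 0.3548
Lq = ρ²/(1−ρ) = 0.1259/0.6452 = 0.1951

Final: 0.1951


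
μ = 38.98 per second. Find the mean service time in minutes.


Mean service time = 1/μ = 1/38.98 second = 0.02565 second
In minutes: 0.02565 × 0.0166667 = 0.0004276 min

Final: 0.0004276 min


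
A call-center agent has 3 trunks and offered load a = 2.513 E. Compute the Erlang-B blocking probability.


B(c,a) = (a^c/c!) / Σ_{k=0}^{c} a^k/k!
a^3/3! = 2.645003
Σ terms (k=0..3): 1.00000 + 2.51300 + 3.15758 + 2.64500 = 9.315588
B = 2.645003/9.315588 = 0.283933

Final: 0.283933


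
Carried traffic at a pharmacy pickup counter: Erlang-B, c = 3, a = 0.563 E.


B(3,0.563) = 0.016984 (Erlang-B)
Carried load = a(1 − B) = 0.563·(1 − 0.016984) = 0.563·0.983016 = 0.5534 E

Final: 0.5534 Erlangs


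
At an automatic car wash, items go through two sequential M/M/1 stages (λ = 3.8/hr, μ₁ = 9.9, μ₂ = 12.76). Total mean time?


Each node sees arrival rate λ = 3.8/hr (tandem ⇒ throughput preserved).
W₁ = 1/(μ₁−λ) = 1/(9.9−3.8) = 0.16393 hr
W₂ = 1/(μ₂−λ) = 1/(12.76−3.8) = 0.11161 hr
W_total = W₁ + W₂ = 0.16393 + 0.11161 = 0.27554 hr

Final: 0.27554 hr


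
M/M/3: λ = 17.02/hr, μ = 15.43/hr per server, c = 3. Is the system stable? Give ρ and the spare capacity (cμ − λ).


Total capacity cμ = 3·15.43 = 46.29/hr
ρ = λ/(cμ) = 17.02/46.29 = 0.3677
Stable ⇔ ρ < 1: YES
Spare capacity = cμ − λ = 46.29 − 17.02 = 29.27/hr

Final: ρ = 0.3677; stable; margin = 29.27/hr


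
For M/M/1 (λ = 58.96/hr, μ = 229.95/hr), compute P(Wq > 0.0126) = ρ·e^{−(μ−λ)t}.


ρ = 58.96/229.95 = 0.2564
P(Wq > t) = ρ·e^{−(μ−λ)t} = 0.2564·e^{−2.1545}
= 0.2564·0.115964 = 0.029734

Final: 0.029734


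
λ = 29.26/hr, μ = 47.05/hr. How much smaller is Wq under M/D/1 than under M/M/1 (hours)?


ρ = 29.26/47.05 = 0.6219
Wq(M/M/1) = ρ/(μ−λ) = 0.6219/17.79 = 0.03496 hr
Wq(M/D/1) = ρ/(2(μ−λ)) = 0.01748 hr
Savings = 0.03496 − 0.01748 = 0.01748 hr

Final: 0.01748 hr


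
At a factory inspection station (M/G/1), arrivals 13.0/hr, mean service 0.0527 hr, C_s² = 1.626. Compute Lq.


ρ = λ·E[S] = 13.0·0.0527 = 0.6851
Lq = ρ²(1+C_s²)/(2(1−ρ)) = 0.4694·(1+1.626)/(2·0.3149)
= 0.4694·2.6260/0.6298 = 1.95704

Final: 1.95704


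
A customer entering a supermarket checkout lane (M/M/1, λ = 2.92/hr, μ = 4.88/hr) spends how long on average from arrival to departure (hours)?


W = 1/(μ−λ) = 1/(4.88 − 2.92) = 1/1.96 = 0.5102 hr

Final: 0.5102 hr


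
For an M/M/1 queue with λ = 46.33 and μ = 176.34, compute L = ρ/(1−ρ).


ρ = λ/μ = 46.33/176.34 = 0.2627
L = ρ/(1−ρ) = 0.2627/(1 − 0.2627) = 0.2627/0.7373 = 0.3564

Final: 0.3564


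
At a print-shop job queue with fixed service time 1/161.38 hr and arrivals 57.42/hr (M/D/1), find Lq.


ρ = 57.42/161.38 = 0.3558
M/D/1: Lq = ρ²/(2(1−ρ)) = 0.1266/(2·0.6442) = 0.09826

Final: 0.09826


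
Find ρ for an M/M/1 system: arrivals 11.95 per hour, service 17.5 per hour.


ρ = λ/μ = 11.95/17.5 = 0.6829

Final: 0.6829


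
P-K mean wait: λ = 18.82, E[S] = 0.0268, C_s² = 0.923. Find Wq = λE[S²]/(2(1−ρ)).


ρ = λ·E[S] = 18.82·0.0268 = 0.5044
E[S²] = E[S]²(1+C_s²) = 0.0268²·(1+0.923) = 0.001381
Wq = λ·E[S²]/(2(1−ρ)) = 18.82·0.001381/(2·0.4956) = 0.02622 hr

Final: 0.02622 hr


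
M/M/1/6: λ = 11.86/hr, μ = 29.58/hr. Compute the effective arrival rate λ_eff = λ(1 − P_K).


ρ = 0.4009; P_K = (1−ρ)ρ^6/(1−ρ^7) = 0.002493
λ_eff = λ(1 − P_K) = 11.86·(1 − 0.002493) = 11.86·0.997507 = 11.8304 /hr

Final: 11.8304 /hr


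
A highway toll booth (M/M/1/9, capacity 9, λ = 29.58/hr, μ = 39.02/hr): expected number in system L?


ρ = 29.58/39.02 = 0.7581
L = ρ[1 − (K+1)ρ^K + Kρ^(K+1)] / [(1−ρ)(1−ρ^(K+1))]
Numerator: 0.7581·(1 − 10·0.082680 + 9·0.062677) = 0.558926
Denominator: (0.2419)·(0.937323) = 0.226764
L = 0.558926/0.226764 = 2.4648

Final: 2.4648


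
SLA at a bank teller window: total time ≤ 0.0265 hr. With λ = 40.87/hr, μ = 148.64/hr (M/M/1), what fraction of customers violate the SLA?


W ~ Exponential(μ−λ) for M/M/1.
μ − λ = 148.64 − 40.87 = 107.7700
P(W > t) = e^{−(μ−λ)t} = e^{−2.8559} = 0.057504

Final: 0.057504


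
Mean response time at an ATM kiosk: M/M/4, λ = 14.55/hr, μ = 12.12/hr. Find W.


a = 1.2005; ρ = 0.3001; P₀ = 0.300021
Lq = P₀·a^c·ρ/(c!(1−ρ)²) = 0.01591
Wq = Lq/λ = 0.01591/14.55 = 0.001093 hr
W = Wq + 1/μ = 0.001093 + 0.08251 = 0.08360 hr

Final: 0.08360 hr


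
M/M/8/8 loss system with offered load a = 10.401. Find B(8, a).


B(c,a) = (a^c/c!) / Σ_{k=0}^{c} a^k/k!
a^8/8! = 3396.880333
Σ terms (k=0..8): 1.00000 + 10.40100 + 54.09040 + 187.53142 + 487.62857 + 1014.36495 + 1758.40165 + 2612.73365 + 3396.88033 = 9523.031970
B = 3396.880333/9523.031970 = 0.356702

Final: 0.356702


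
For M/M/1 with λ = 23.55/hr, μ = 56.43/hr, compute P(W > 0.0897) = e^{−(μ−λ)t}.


W ~ Exponential(μ−λ) for M/M/1.
μ − λ = 56.43 − 23.55 = 32.8800
P(W > t) = e^{−(μ−λ)t} = e^{−2.9493} = 0.052374

Final: 0.052374


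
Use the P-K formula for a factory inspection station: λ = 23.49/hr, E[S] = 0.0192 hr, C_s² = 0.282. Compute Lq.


ρ = λ·E[S] = 23.49·0.0192 = 0.4510
Lq = ρ²(1+C_s²)/(2(1−ρ)) = 0.2034·(1+0.282)/(2·0.5490)
= 0.2034·1.2820/1.0980 = 0.23750

Final: 0.23750


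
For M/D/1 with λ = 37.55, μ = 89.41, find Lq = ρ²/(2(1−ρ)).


ρ = 37.55/89.41 = 0.4200
M/D/1: Lq = ρ²/(2(1−ρ)) = 0.1764/(2·0.5800) = 0.15204

Final: 0.15204


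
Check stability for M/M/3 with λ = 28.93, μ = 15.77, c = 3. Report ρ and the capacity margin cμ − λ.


Total capacity cμ = 3·15.77 = 47.31/hr
ρ = λ/(cμ) = 28.93/47.31 = 0.6115
Stable ⇔ ρ < 1: YES
Spare capacity = cμ − λ = 47.31 − 28.93 = 18.38/hr

Final: ρ = 0.6115; stable; margin = 18.38/hr


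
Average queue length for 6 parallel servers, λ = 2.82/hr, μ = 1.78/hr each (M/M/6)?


a = λ/μ = 1.5843; ρ = a/6 = 0.2640
P₀ = 0.205025
Lq = P₀·a^c·ρ / (c!·(1−ρ)²) = 0.205025·15.81156·0.2640/(720·0.54163)
= 0.002195

Final: 0.002195


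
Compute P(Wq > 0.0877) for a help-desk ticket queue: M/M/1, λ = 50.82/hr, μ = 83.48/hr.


ρ = 50.82/83.48 = 0.6088
P(Wq > t) = ρ·e^{−(μ−λ)t} = 0.6088·e^{−2.8643}
= 0.6088·0.057024 = 0.034714

Final: 0.034714


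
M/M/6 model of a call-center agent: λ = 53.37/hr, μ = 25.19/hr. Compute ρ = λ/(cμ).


ρ = λ/(cμ) = 53.37/(6·25.19) = 53.37/151.14 = 0.3531

Final: 0.3531


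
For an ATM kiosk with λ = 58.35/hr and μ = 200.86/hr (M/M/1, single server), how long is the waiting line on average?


ρ = 58.35/200.86 = 0.2905
Lq = ρ²/(1−ρ) = 0.08439/0.7095 = 0.1189

Final: 0.1189


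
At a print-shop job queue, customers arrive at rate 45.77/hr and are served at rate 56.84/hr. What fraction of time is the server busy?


ρ = λ/μ = 45.77/56.84 = 0.8052

Final: 0.8052


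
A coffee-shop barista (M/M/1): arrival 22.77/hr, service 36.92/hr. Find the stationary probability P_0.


ρ = 22.77/36.92 = 0.6167
P_n = (1−ρ)·ρ^n = (1 − 0.6167)·0.6167^0 = 0.3833·1.000000 = 0.383261

Final: 0.383261


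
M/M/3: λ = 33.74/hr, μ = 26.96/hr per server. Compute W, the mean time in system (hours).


a = 1.2515; ρ = 0.4172; P₀ = 0.278157
Lq = P₀·a^c·ρ/(c!(1−ρ)²) = 0.11159
Wq = Lq/λ = 0.11159/33.74 = 0.003307 hr
W = Wq + 1/μ = 0.003307 + 0.03709 = 0.04040 hr

Final: 0.04040 hr


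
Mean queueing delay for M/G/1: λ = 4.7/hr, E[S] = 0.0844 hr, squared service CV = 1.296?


ρ = λ·E[S] = 4.7·0.0844 = 0.3967
E[S²] = E[S]²(1+C_s²) = 0.0844²·(1+1.296) = 0.016355
Wq = λ·E[S²]/(2(1−ρ)) = 4.7·0.016355/(2·0.6033) = 0.06371 hr

Final: 0.06371 hr


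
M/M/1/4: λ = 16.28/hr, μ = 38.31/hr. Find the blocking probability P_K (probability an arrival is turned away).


ρ = λ/μ = 16.28/38.31 = 0.4250
P_K = (1−ρ)ρ^K/(1−ρ^(K+1)) = (0.5750·0.032611)/(1 − 0.013858)
= 0.018753/0.986142 = 0.019017

Final: 0.019017


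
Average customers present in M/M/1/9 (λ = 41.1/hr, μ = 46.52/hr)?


ρ = 41.1/46.52 = 0.8835
L = ρ[1 − (K+1)ρ^K + Kρ^(K+1)] / [(1−ρ)(1−ρ^(K+1))]
Numerator: 0.8835·(1 − 10·0.327959 + 9·0.289748) = 0.289918
Denominator: (0.1165)·(0.710252) = 0.082751
L = 0.289918/0.082751 = 3.5035

Final: 3.5035


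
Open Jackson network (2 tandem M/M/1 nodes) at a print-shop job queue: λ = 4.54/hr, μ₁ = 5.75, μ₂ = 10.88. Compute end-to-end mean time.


Each node sees arrival rate λ = 4.54/hr (tandem ⇒ throughput preserved).
W₁ = 1/(μ₁−λ) = 1/(5.75−4.54) = 0.82645 hr
W₂ = 1/(μ₂−λ) = 1/(10.88−4.54) = 0.15773 hr
W_total = W₁ + W₂ = 0.82645 + 0.15773 = 0.98417 hr

Final: 0.98417 hr


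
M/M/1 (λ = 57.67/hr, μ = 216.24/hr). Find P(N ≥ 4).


ρ = 57.67/216.24 = 0.2667
P(N ≥ n) = ρ^n = 0.2667^4 = 0.005059

Final: 0.005059


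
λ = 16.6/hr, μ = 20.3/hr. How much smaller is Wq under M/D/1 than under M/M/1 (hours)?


ρ = 16.6/20.3 = 0.8177
Wq(M/M/1) = ρ/(μ−λ) = 0.8177/3.70 = 0.22101 hr
Wq(M/D/1) = ρ/(2(μ−λ)) = 0.11050 hr
Savings = 0.22101 − 0.11050 = 0.11050 hr

Final: 0.11050 hr


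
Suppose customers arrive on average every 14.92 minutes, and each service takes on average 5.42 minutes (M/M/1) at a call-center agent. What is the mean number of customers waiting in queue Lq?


λ = 60/14.92 = 4.0214 /hr
μ = 60/5.42 = 11.0701 /hr
ρ = λ/μ = 4.0214/11.0701 = 0.3633
Lq = ρ²/(1−ρ) = 0.1320/0.6367 = 0.2073

Final: 0.2073


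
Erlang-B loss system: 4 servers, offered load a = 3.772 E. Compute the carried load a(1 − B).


B(4,3.772) = 0.288217 (Erlang-B)
Carried load = a(1 − B) = 3.772·(1 − 0.288217) = 3.772·0.711783 = 2.6848 E

Final: 2.6848 Erlangs


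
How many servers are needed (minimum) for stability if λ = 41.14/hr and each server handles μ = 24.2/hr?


Stability requires cμ > λ ⇔ c > λ/μ.
λ/μ = 41.14/24.2 = 1.7000
Minimum integer c = ⌊1.7000⌋ + 1 = 2
Check: 2·24.2 = 48.40 > 41.14, while 1·24.2 = 24.20 ≤ 41.14

Final: 2 servers


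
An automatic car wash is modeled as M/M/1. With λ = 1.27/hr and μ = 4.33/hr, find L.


ρ = λ/μ = 1.27/4.33 = 0.2933
L = ρ/(1−ρ) = 0.2933/(1 − 0.2933) = 0.2933/0.7067 = 0.4150

Final: 0.4150


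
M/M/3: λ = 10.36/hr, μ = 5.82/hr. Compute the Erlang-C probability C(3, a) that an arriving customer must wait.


a = λ/μ = 1.7801; ρ = a/3 = 0.5934
P₀ = 0.149787 (from M/M/c formula)
C(c,a) = [a^c/(c!(1−ρ))]·P₀ = [5.64041/(6·0.4066)]·0.149787
= 2.31177·0.149787 = 0.346273

Final: 0.346273


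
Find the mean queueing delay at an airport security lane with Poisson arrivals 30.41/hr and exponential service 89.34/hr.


ρ = 30.41/89.34 = 0.3404
Wq = ρ/(μ−λ) = 0.3404/(89.34 − 30.41) = 0.3404/58.93 = 0.005776 hr

Final: 0.005776 hr


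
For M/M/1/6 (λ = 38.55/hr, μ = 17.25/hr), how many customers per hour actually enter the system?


ρ = 2.2348; P_K = (1−ρ)ρ^6/(1−ρ^7) = 0.554521
λ_eff = λ(1 − P_K) = 38.55·(1 − 0.554521) = 38.55·0.445479 = 17.1732 /hr

Final: 17.1732 /hr


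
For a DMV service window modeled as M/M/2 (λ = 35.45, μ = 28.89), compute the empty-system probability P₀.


a = λ/μ = 35.45/28.89 = 1.2271; ρ = a/c = 0.6135
Σ_{k=0}^{1} a^k/k! (terms k=0..1) = 1.00000 + 1.22707 = 2.22707
Tail: a^2/(2!(1−ρ)) = 1.50570/(2·0.3865) = 1.94803
P₀ = 1/(2.22707 + 1.94803) = 1/4.17510 = 0.239515

Final: 0.239515


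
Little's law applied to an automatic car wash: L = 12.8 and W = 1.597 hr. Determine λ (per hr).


λ = L/W = 12.8/1.597 = 8.0150 /hr

Final: 8.0150 /hr


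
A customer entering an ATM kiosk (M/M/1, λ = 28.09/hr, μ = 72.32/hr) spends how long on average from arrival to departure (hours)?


W = 1/(μ−λ) = 1/(72.32 − 28.09) = 1/44.23 = 0.02261 hr

Final: 0.02261 hr


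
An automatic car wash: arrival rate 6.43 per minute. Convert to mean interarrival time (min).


Mean interarrival time = 1/λ = 1/6.43 minute = 0.15552 minute
In minutes: 0.15552 × 1 = 0.1555 min

Final: 0.1555 min


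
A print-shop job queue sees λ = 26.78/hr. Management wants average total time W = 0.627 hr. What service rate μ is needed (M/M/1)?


W = 1/(μ−λ) ⇒ μ − λ = 1/W = 1/0.627 = 1.5949
μ = λ + 1/W = 26.78 + 1.5949 = 28.3749 per hr

Final: 28.3749 /hr


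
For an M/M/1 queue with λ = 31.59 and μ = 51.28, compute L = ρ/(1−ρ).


ρ = λ/μ = 31.59/51.28 = 0.6160
L = ρ/(1−ρ) = 0.6160/(1 − 0.6160) = 0.6160/0.3840 = 1.6044

Final: 1.6044


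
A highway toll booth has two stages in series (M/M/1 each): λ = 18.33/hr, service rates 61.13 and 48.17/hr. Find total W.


Each node sees arrival rate λ = 18.33/hr (tandem ⇒ throughput preserved).
W₁ = 1/(μ₁−λ) = 1/(61.13−18.33) = 0.02336 hr
W₂ = 1/(μ₂−λ) = 1/(48.17−18.33) = 0.03351 hr
W_total = W₁ + W₂ = 0.02336 + 0.03351 = 0.05688 hr

Final: 0.05688 hr


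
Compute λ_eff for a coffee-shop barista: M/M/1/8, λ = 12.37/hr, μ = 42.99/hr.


ρ = 0.2877; P_K = (1−ρ)ρ^8/(1−ρ^9) = 0.00003347
λ_eff = λ(1 − P_K) = 12.37·(1 − 0.00003347) = 12.37·0.999967 = 12.3696 /hr

Final: 12.3696 /hr


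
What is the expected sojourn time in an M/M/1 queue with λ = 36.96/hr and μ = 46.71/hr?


W = 1/(μ−λ) = 1/(46.71 − 36.96) = 1/9.75 = 0.1026 hr

Final: 0.1026 hr


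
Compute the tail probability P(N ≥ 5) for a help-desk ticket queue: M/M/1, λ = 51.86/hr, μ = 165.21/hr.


ρ = 51.86/165.21 = 0.3139
P(N ≥ n) = ρ^n = 0.3139^5 = 0.003048

Final: 0.003048


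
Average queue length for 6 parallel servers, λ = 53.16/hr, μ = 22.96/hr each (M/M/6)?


a = λ/μ = 2.3153; ρ = a/6 = 0.3859
P₀ = 0.098380
Lq = P₀·a^c·ρ / (c!·(1−ρ)²) = 0.098380·154.05597·0.3859/(720·0.37713)
= 0.02154

Final: 0.02154


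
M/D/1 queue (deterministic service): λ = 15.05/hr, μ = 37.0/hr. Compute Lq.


ρ = 15.05/37.0 = 0.4068
M/D/1: Lq = ρ²/(2(1−ρ)) = 0.1655/(2·0.5932) = 0.13945

Final: 0.13945


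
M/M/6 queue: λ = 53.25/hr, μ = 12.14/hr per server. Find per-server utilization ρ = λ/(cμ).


ρ = λ/(cμ) = 53.25/(6·12.14) = 53.25/72.84 = 0.7311

Final: 0.7311


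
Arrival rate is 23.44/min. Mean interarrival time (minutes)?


Mean interarrival time = 1/λ = 1/23.44 minute = 0.04266 minute
In minutes: 0.04266 × 1 = 0.04266 min

Final: 0.04266 min


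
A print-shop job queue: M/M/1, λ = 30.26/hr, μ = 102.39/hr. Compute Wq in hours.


ρ = 30.26/102.39 = 0.2955
Wq = ρ/(μ−λ) = 0.2955/(102.39 − 30.26) = 0.2955/72.13 = 0.004097 hr

Final: 0.004097 hr


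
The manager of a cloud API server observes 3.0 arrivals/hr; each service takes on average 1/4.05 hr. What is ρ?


ρ = λ/μ = 3.0/4.05 = 0.7407

Final: 0.7407


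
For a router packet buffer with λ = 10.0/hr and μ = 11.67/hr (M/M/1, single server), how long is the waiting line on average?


ρ = 10.0/11.67 = 0.8569
Lq = ρ²/(1−ρ) = 0.7343/0.1431 = 5.1311

Final: 5.1311


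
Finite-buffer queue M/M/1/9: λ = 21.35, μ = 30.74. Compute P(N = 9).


ρ = λ/μ = 21.35/30.74 = 0.6945
P_K = (1−ρ)ρ^K/(1−ρ^(K+1)) = (0.3055·0.037605)/(1 − 0.026118)
= 0.011487/0.973882 = 0.011795

Final: 0.011795


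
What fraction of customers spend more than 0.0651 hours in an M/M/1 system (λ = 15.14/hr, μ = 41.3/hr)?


W ~ Exponential(μ−λ) for M/M/1.
μ − λ = 41.3 − 15.14 = 26.1600
P(W > t) = e^{−(μ−λ)t} = e^{−1.7030} = 0.182133

Final: 0.182133


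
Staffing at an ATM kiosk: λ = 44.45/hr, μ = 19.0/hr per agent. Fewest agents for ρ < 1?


Stability requires cμ > λ ⇔ c > λ/μ.
λ/μ = 44.45/19.0 = 2.3395
Minimum integer c = ⌊2.3395⌋ + 1 = 3
Check: 3·19.0 = 57.00 > 44.45, while 2·19.0 = 38.00 ≤ 44.45

Final: 3 servers


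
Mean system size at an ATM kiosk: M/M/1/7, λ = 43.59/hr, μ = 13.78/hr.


ρ = 43.59/13.78 = 3.1633
L = ρ[1 − (K+1)ρ^K + Kρ^(K+1)] / [(1−ρ)(1−ρ^(K+1))]
Numerator: 3.1633·(1 − 8·3169.301529 + 7·10025.388508) = 141791.840079
Denominator: (-2.1633)·(-10024.388508) = 21685.560335
L = 141791.840079/21685.560335 = 6.5385

Final: 6.5385


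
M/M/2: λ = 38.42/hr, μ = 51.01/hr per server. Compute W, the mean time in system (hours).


a = 0.7532; ρ = 0.3766; P₀ = 0.452862
Lq = P₀·a^c·ρ/(c!(1−ρ)²) = 0.12447
Wq = Lq/λ = 0.12447/38.42 = 0.003240 hr
W = Wq + 1/μ = 0.003240 + 0.01960 = 0.02284 hr

Final: 0.02284 hr


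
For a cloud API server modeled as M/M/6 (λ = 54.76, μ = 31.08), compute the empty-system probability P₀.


a = λ/μ = 54.76/31.08 = 1.7619; ρ = a/c = 0.2937
Σ_{k=0}^{5} a^k/k! (terms k=0..5) = 1.00000 + 1.76190 + 1.55215 + 0.91158 + 0.40153 + 0.14149 = 5.76866
Tail: a^6/(6!(1−ρ)) = 29.91538/(720·0.7063) = 0.05882
P₀ = 1/(5.76866 + 0.05882) = 1/5.82749 = 0.171601

Final: 0.171601


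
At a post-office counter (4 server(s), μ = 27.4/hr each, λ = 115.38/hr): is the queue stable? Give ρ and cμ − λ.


Total capacity cμ = 4·27.4 = 109.60/hr
ρ = λ/(cμ) = 115.38/109.60 = 1.0527
Stable ⇔ ρ < 1: NO
Spare capacity = cμ − λ = 109.60 − 115.38 = -5.78/hr

Final: ρ = 1.0527; unstable; margin = -5.78/hr


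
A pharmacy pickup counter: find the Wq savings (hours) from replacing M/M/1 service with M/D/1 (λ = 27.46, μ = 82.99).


ρ = 27.46/82.99 = 0.3309
Wq(M/M/1) = ρ/(μ−λ) = 0.3309/55.53 = 0.005959 hr
Wq(M/D/1) = ρ/(2(μ−λ)) = 0.002979 hr
Savings = 0.005959 − 0.002979 = 0.002979 hr

Final: 0.002979 hr


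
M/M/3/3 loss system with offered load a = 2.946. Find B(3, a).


B(c,a) = (a^c/c!) / Σ_{k=0}^{c} a^k/k!
a^3/3! = 4.261348
Σ terms (k=0..3): 1.00000 + 2.94600 + 4.33946 + 4.26135 = 12.546806
B = 4.261348/12.546806 = 0.339636

Final: 0.339636


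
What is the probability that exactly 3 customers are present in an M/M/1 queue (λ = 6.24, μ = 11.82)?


ρ = 6.24/11.82 = 0.5279
P_n = (1−ρ)·ρ^n = (1 − 0.5279)·0.5279^3 = 0.4721·0.147130 = 0.069457

Final: 0.069457


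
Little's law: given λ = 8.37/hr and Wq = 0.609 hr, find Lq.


Lq = λWq = 8.37·0.609 = 5.0973

Final: 5.0973


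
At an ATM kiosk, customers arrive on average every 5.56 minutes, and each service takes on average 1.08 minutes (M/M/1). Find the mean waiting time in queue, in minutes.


λ = 60/5.56 = 10.7914 /hr
μ = 60/1.08 = 55.5556 /hr
ρ = λ/μ = 10.7914/55.5556 = 0.1942
Wq = ρ/(μ−λ) = 0.1942/(55.5556−10.7914) = 0.004339 hr
In minutes: 0.004339·60 = 0.2604 min

Final: 0.2604 min


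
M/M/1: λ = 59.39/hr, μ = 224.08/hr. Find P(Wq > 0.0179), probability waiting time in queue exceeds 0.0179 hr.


ρ = 59.39/224.08 = 0.2650
P(Wq > t) = ρ·e^{−(μ−λ)t} = 0.2650·e^{−2.9480}
= 0.2650·0.052447 = 0.013901

Final: 0.013901


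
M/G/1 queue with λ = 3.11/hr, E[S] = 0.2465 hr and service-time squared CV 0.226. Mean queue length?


ρ = λ·E[S] = 3.11·0.2465 = 0.7666
Lq = ρ²(1+C_s²)/(2(1−ρ)) = 0.5877·(1+0.226)/(2·0.2334)
= 0.5877·1.2260/0.4668 = 1.54363

Final: 1.54363


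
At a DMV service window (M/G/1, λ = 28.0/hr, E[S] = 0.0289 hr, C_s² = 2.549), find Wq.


ρ = λ·E[S] = 28.0·0.0289 = 0.8092
E[S²] = E[S]²(1+C_s²) = 0.0289²·(1+2.549) = 0.002964
Wq = λ·E[S²]/(2(1−ρ)) = 28.0·0.002964/(2·0.1908) = 0.21750 hr

Final: 0.21750 hr


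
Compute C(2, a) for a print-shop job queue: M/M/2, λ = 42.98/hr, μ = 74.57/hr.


a = λ/μ = 0.5764; ρ = a/2 = 0.2882
P₀ = 0.552571 (from M/M/c formula)
C(c,a) = [a^c/(c!(1−ρ))]·P₀ = [0.33220/(2·0.7118)]·0.552571
= 0.23335·0.552571 = 0.128943

Final: 0.128943


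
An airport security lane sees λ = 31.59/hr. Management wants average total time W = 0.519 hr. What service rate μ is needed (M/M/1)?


W = 1/(μ−λ) ⇒ μ − λ = 1/W = 1/0.519 = 1.9268
μ = λ + 1/W = 31.59 + 1.9268 = 33.5168 per hr

Final: 33.5168 /hr


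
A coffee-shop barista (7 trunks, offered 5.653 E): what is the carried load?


B(7,5.653) = 0.162446 (Erlang-B)
Carried load = a(1 − B) = 5.653·(1 − 0.162446) = 5.653·0.837554 = 4.7347 E

Final: 4.7347 Erlangs


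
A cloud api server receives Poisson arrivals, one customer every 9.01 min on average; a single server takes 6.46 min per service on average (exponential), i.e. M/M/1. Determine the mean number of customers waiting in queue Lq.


λ = 60/9.01 = 6.6593 /hr
μ = 60/6.46 = 9.2879 /hr
ρ = λ/μ = 6.6593/9.2879 = 0.7170
Lq = ρ²/(1−ρ) = 0.5141/0.2830 = 1.8164

Final: 1.8164


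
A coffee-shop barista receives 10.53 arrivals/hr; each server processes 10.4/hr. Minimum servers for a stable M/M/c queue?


Stability requires cμ > λ ⇔ c > λ/μ.
λ/μ = 10.53/10.4 = 1.0125
Minimum integer c = ⌊1.0125⌋ + 1 = 2
Check: 2·10.4 = 20.80 > 10.53, while 1·10.4 = 10.40 ≤ 10.53

Final: 2 servers


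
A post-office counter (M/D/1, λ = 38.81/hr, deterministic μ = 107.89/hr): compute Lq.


ρ = 38.81/107.89 = 0.3597
M/D/1: Lq = ρ²/(2(1−ρ)) = 0.1294/(2·0.6403) = 0.10105

Final: 0.10105


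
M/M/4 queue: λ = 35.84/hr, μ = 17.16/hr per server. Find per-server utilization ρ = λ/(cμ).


ρ = λ/(cμ) = 35.84/(4·17.16) = 35.84/68.64 = 0.5221

Final: 0.5221


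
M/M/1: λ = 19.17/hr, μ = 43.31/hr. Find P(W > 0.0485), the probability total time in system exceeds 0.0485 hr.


W ~ Exponential(μ−λ) for M/M/1.
μ − λ = 43.31 − 19.17 = 24.1400
P(W > t) = e^{−(μ−λ)t} = e^{−1.1708} = 0.310122

Final: 0.310122


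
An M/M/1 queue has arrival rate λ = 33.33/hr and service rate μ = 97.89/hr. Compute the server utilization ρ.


ρ = λ/μ = 33.33/97.89 = 0.3405

Final: 0.3405


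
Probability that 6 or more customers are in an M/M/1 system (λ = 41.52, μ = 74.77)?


ρ = 41.52/74.77 = 0.5553
P(N ≥ n) = ρ^n = 0.5553^6 = 0.029321

Final: 0.029321


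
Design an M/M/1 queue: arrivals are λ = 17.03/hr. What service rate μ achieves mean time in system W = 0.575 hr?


W = 1/(μ−λ) ⇒ μ − λ = 1/W = 1/0.575 = 1.7391
μ = λ + 1/W = 17.03 + 1.7391 = 18.7691 per hr

Final: 18.7691 /hr


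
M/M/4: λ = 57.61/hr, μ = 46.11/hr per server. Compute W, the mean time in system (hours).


a = 1.2494; ρ = 0.3124; P₀ = 0.285501
Lq = P₀·a^c·ρ/(c!(1−ρ)²) = 0.01915
Wq = Lq/λ = 0.01915/57.61 = 0.0003324 hr
W = Wq + 1/μ = 0.0003324 + 0.02169 = 0.02202 hr

Final: 0.02202 hr


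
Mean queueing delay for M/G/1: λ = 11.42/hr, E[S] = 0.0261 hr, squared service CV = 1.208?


ρ = λ·E[S] = 11.42·0.0261 = 0.2981
E[S²] = E[S]²(1+C_s²) = 0.0261²·(1+1.208) = 0.001504
Wq = λ·E[S²]/(2(1−ρ)) = 11.42·0.001504/(2·0.7019) = 0.01224 hr

Final: 0.01224 hr


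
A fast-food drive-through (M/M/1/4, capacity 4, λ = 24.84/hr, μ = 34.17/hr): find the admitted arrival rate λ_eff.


ρ = 0.7270; P_K = (1−ρ)ρ^4/(1−ρ^5) = 0.095678
λ_eff = λ(1 − P_K) = 24.84·(1 − 0.095678) = 24.84·0.904322 = 22.4633 /hr

Final: 22.4633 /hr


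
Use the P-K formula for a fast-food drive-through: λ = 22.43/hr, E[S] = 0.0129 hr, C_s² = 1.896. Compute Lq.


ρ = λ·E[S] = 22.43·0.0129 = 0.2893
Lq = ρ²(1+C_s²)/(2(1−ρ)) = 0.08372·(1+1.896)/(2·0.7107)
= 0.08372·2.8960/1.4213 = 0.17059

Final: 0.17059


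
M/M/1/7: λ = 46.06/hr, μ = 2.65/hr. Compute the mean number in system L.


ρ = 46.06/2.65 = 17.3811
L = ρ[1 − (K+1)ρ^K + Kρ^(K+1)] / [(1−ρ)(1−ρ^(K+1))]
Numerator: 17.3811·(1 − 8·479232671.050648 + 7·8329606350.412390) = 946809066006.520874
Denominator: (-16.3811)·(-8329606349.412390) = 136448381746.412033
L = 946809066006.520874/136448381746.412033 = 6.9390

Final: 6.9390


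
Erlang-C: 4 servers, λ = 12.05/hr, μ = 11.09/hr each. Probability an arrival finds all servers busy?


a = λ/μ = 1.0866; ρ = a/4 = 0.2716
P₀ = 0.336653 (from M/M/c formula)
C(c,a) = [a^c/(c!(1−ρ))]·P₀ = [1.39387/(24·0.7284)]·0.336653
= 0.07974·0.336653 = 0.026844

Final: 0.026844


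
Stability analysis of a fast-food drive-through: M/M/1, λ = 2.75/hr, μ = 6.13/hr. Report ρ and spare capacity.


Total capacity cμ = 1·6.13 = 6.13/hr
ρ = λ/(cμ) = 2.75/6.13 = 0.4486
Stable ⇔ ρ < 1: YES
Spare capacity = cμ − λ = 6.13 − 2.75 = 3.38/hr

Final: ρ = 0.4486; stable; margin = 3.38/hr


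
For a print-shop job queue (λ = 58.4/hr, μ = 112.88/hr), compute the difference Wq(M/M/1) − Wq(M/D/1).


ρ = 58.4/112.88 = 0.5174
Wq(M/M/1) = ρ/(μ−λ) = 0.5174/54.48 = 0.009496 hr
Wq(M/D/1) = ρ/(2(μ−λ)) = 0.004748 hr
Savings = 0.009496 − 0.004748 = 0.004748 hr

Final: 0.004748 hr


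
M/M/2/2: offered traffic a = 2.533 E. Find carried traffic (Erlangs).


B(2,2.533) = 0.475897 (Erlang-B)
Carried load = a(1 − B) = 2.533·(1 − 0.475897) = 2.533·0.524103 = 1.3276 E

Final: 1.3276 Erlangs


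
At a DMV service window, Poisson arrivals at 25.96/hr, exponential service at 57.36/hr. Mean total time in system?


W = 1/(μ−λ) = 1/(57.36 − 25.96) = 1/31.40 = 0.03185 hr

Final: 0.03185 hr


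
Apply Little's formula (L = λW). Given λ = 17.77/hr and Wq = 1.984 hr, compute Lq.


Lq = λWq = 17.77·1.984 = 35.2557

Final: 35.2557


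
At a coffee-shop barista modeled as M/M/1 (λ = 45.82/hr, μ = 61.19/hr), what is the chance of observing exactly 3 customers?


ρ = 45.82/61.19 = 0.7488
P_n = (1−ρ)·ρ^n = (1 − 0.7488)·0.7488^3 = 0.2512·0.419879 = 0.105467

Final: 0.105467


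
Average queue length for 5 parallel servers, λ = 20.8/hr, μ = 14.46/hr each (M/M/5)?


a = λ/μ = 1.4385; ρ = a/5 = 0.2877
P₀ = 0.236994
Lq = P₀·a^c·ρ / (c!·(1−ρ)²) = 0.236994·6.15850·0.2877/(120·0.50739)
= 0.006896

Final: 0.006896


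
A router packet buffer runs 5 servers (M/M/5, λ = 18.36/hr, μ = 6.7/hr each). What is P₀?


a = λ/μ = 18.36/6.7 = 2.7403; ρ = a/c = 0.5481
Σ_{k=0}^{4} a^k/k! (terms k=0..4) = 1.00000 + 2.74030 + 3.75462 + 3.42959 + 2.34953 = 13.27403
Tail: a^5/(5!(1−ρ)) = 154.52166/(120·0.4519) = 2.84923
P₀ = 1/(13.27403 + 2.84923) = 1/16.12326 = 0.062022

Final: 0.062022


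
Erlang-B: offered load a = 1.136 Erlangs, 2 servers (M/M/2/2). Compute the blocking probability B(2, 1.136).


B(c,a) = (a^c/c!) / Σ_{k=0}^{c} a^k/k!
a^2/2! = 0.645248
Σ terms (k=0..2): 1.00000 + 1.13600 + 0.64525 = 2.781248
B = 0.645248/2.781248 = 0.231999

Final: 0.231999


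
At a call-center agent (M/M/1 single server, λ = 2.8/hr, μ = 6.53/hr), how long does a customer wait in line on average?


ρ = 2.8/6.53 = 0.4288
Wq = ρ/(μ−λ) = 0.4288/(6.53 − 2.8) = 0.4288/3.73 = 0.1150 hr

Final: 0.1150 hr


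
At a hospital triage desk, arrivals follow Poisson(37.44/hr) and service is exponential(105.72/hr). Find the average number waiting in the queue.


ρ = 37.44/105.72 = 0.3541
Lq = ρ²/(1−ρ) = 0.1254/0.6459 = 0.1942

Final: 0.1942


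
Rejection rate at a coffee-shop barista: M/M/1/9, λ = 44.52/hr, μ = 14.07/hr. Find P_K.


ρ = λ/μ = 44.52/14.07 = 3.1642
P_K = (1−ρ)ρ^K/(1−ρ^(K+1)) = (-2.1642·31794.318762)/(1 − 100602.919068)
= -68808.600306/-100601.919068 = 0.683969

Final: 0.683969


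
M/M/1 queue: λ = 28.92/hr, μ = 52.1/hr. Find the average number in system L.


ρ = λ/μ = 28.92/52.1 = 0.5551
L = ρ/(1−ρ) = 0.5551/(1 − 0.5551) = 0.5551/0.4449 = 1.2476

Final: 1.2476


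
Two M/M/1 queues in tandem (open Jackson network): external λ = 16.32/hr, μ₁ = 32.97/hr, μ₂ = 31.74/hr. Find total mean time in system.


Each node sees arrival rate λ = 16.32/hr (tandem ⇒ throughput preserved).
W₁ = 1/(μ₁−λ) = 1/(32.97−16.32) = 0.06006 hr
W₂ = 1/(μ₂−λ) = 1/(31.74−16.32) = 0.06485 hr
W_total = W₁ + W₂ = 0.06006 + 0.06485 = 0.12491 hr

Final: 0.12491 hr


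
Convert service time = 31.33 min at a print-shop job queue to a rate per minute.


μ = 1/(service time) in consistent units.
1 minute = 1 min, so μ = 1/31.33 = 0.03192 per minute

Final: 0.03192 /min


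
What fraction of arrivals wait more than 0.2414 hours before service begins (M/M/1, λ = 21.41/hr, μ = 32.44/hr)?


ρ = 21.41/32.44 = 0.6600
P(Wq > t) = ρ·e^{−(μ−λ)t} = 0.6600·e^{−2.6626}
= 0.6600·0.069764 = 0.046043

Final: 0.046043


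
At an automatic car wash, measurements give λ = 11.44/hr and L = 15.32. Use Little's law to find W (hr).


W = L/λ = 15.32/11.44 = 1.3392 hr

Final: 1.3392 hr


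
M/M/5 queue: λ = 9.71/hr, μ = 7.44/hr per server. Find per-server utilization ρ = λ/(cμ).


ρ = λ/(cμ) = 9.71/(5·7.44) = 9.71/37.20 = 0.2610

Final: 0.2610


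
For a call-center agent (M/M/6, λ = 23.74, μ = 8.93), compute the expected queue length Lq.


a = λ/μ = 2.6585; ρ = a/6 = 0.4431
P₀ = 0.069485
Lq = P₀·a^c·ρ / (c!·(1−ρ)²) = 0.069485·353.00067·0.4431/(720·0.31016)
= 0.04867

Final: 0.04867


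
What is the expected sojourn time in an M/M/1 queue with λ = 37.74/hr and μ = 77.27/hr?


W = 1/(μ−λ) = 1/(77.27 − 37.74) = 1/39.53 = 0.02530 hr

Final: 0.02530 hr


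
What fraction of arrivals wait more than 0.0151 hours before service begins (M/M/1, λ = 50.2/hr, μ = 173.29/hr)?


ρ = 50.2/173.29 = 0.2897
P(Wq > t) = ρ·e^{−(μ−λ)t} = 0.2897·e^{−1.8587}
= 0.2897·0.155882 = 0.045157

Final: 0.045157


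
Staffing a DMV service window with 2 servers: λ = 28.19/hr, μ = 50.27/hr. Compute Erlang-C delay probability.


a = λ/μ = 0.5608; ρ = a/2 = 0.2804
P₀ = 0.562029 (from M/M/c formula)
C(c,a) = [a^c/(c!(1−ρ))]·P₀ = [0.31447/(2·0.7196)]·0.562029
= 0.21850·0.562029 = 0.122801

Final: 0.122801


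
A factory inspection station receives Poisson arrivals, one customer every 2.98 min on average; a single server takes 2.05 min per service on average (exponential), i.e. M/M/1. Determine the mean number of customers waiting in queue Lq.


λ = 60/2.98 = 20.1342 /hr
μ = 60/2.05 = 29.2683 /hr
ρ = λ/μ = 20.1342/29.2683 = 0.6879
Lq = ρ²/(1−ρ) = 0.4732/0.3121 = 1.5164

Final: 1.5164


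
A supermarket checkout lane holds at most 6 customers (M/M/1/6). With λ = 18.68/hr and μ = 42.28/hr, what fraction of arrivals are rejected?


ρ = λ/μ = 18.68/42.28 = 0.4418
P_K = (1−ρ)ρ^K/(1−ρ^(K+1)) = (0.5582·0.007438)/(1 − 0.003286)
= 0.004152/0.996714 = 0.004165

Final: 0.004165


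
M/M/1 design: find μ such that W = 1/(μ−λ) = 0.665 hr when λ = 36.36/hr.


W = 1/(μ−λ) ⇒ μ − λ = 1/W = 1/0.665 = 1.5038
μ = λ + 1/W = 36.36 + 1.5038 = 37.8638 per hr

Final: 37.8638 /hr


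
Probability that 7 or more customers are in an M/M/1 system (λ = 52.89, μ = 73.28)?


ρ = 52.89/73.28 = 0.7218
P(N ≥ n) = ρ^n = 0.7218^7 = 0.102027

Final: 0.102027


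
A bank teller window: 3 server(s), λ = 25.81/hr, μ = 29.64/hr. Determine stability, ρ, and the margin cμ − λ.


Total capacity cμ = 3·29.64 = 88.92/hr
ρ = λ/(cμ) = 25.81/88.92 = 0.2903
Stable ⇔ ρ < 1: YES
Spare capacity = cμ − λ = 88.92 − 25.81 = 63.11/hr

Final: ρ = 0.2903; stable; margin = 63.11/hr


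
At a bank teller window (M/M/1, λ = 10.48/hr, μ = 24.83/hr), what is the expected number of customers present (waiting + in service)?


ρ = λ/μ = 10.48/24.83 = 0.4221
L = ρ/(1−ρ) = 0.4221/(1 − 0.4221) = 0.4221/0.5779 = 0.7303

Final: 0.7303


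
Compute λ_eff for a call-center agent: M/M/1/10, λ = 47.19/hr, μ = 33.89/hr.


ρ = 1.3924; P_K = (1−ρ)ρ^10/(1−ρ^11) = 0.289425
λ_eff = λ(1 − P_K) = 47.19·(1 − 0.289425) = 47.19·0.710575 = 33.5320 /hr

Final: 33.5320 /hr


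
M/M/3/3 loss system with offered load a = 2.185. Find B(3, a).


B(c,a) = (a^c/c!) / Σ_{k=0}^{c} a^k/k!
a^3/3! = 1.738614
Σ terms (k=0..3): 1.00000 + 2.18500 + 2.38711 + 1.73861 = 7.310726
B = 1.738614/7.310726 = 0.237817

Final: 0.237817


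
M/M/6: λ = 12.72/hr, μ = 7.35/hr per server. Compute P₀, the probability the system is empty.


a = λ/μ = 12.72/7.35 = 1.7306; ρ = a/c = 0.2884
Σ_{k=0}^{5} a^k/k! (terms k=0..5) = 1.00000 + 1.73061 + 1.49751 + 0.86387 + 0.37376 + 0.12937 = 5.59511
Tail: a^6/(6!(1−ρ)) = 26.86573/(720·0.7116) = 0.05244
P₀ = 1/(5.59511 + 0.05244) = 1/5.64755 = 0.177068

Final: 0.177068


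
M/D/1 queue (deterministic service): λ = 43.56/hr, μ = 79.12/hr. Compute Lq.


ρ = 43.56/79.12 = 0.5506
M/D/1: Lq = ρ²/(2(1−ρ)) = 0.3031/(2·0.4494) = 0.33721

Final: 0.33721


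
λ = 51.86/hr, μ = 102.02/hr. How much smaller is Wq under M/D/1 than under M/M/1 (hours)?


ρ = 51.86/102.02 = 0.5083
Wq(M/M/1) = ρ/(μ−λ) = 0.5083/50.16 = 0.01013 hr
Wq(M/D/1) = ρ/(2(μ−λ)) = 0.005067 hr
Savings = 0.01013 − 0.005067 = 0.005067 hr

Final: 0.005067 hr


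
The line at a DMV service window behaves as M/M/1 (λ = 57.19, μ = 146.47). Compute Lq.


ρ = 57.19/146.47 = 0.3905
Lq = ρ²/(1−ρ) = 0.1525/0.6095 = 0.2501

Final: 0.2501


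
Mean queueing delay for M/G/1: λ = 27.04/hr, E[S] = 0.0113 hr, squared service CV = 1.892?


ρ = λ·E[S] = 27.04·0.0113 = 0.3056
E[S²] = E[S]²(1+C_s²) = 0.0113²·(1+1.892) = 0.0003693
Wq = λ·E[S²]/(2(1−ρ)) = 27.04·0.0003693/(2·0.6944) = 0.007189 hr

Final: 0.007189 hr


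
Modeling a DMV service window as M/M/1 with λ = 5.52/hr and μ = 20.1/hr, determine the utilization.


ρ = λ/μ = 5.52/20.1 = 0.2746

Final: 0.2746


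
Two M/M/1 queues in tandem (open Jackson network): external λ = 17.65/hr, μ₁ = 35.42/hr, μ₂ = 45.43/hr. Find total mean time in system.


Each node sees arrival rate λ = 17.65/hr (tandem ⇒ throughput preserved).
W₁ = 1/(μ₁−λ) = 1/(35.42−17.65) = 0.05627 hr
W₂ = 1/(μ₂−λ) = 1/(45.43−17.65) = 0.03600 hr
W_total = W₁ + W₂ = 0.05627 + 0.03600 = 0.09227 hr

Final: 0.09227 hr


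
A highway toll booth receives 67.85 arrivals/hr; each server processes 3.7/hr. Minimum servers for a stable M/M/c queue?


Stability requires cμ > λ ⇔ c > λ/μ.
λ/μ = 67.85/3.7 = 18.3378
Minimum integer c = ⌊18.3378⌋ + 1 = 19
Check: 19·3.7 = 70.30 > 67.85, while 18·3.7 = 66.60 ≤ 67.85

Final: 19 servers


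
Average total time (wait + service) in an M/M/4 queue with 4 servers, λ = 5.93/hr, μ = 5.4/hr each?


a = 1.0981; ρ = 0.2745; P₀ = 0.332740
Lq = P₀·a^c·ρ/(c!(1−ρ)²) = 0.01052
Wq = Lq/λ = 0.01052/5.93 = 0.001774 hr
W = Wq + 1/μ = 0.001774 + 0.18519 = 0.18696 hr

Final: 0.18696 hr


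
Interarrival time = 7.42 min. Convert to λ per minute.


λ = 1/(interarrival time) in consistent units.
1 minute = 1 min, so λ = 1/7.42 = 0.1348 per minute

Final: 0.1348 /min


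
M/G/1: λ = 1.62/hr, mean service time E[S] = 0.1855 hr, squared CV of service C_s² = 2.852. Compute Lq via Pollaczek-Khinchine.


ρ = λ·E[S] = 1.62·0.1855 = 0.3005
Lq = ρ²(1+C_s²)/(2(1−ρ)) = 0.09031·(1+2.852)/(2·0.6995)
= 0.09031·3.8520/1.3990 = 0.24865

Final: 0.24865


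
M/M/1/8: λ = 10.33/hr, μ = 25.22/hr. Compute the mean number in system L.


ρ = 10.33/25.22 = 0.4096
L = ρ[1 − (K+1)ρ^K + Kρ^(K+1)] / [(1−ρ)(1−ρ^(K+1))]
Numerator: 0.4096·(1 − 9·0.0007922 + 8·0.0003245) = 0.407738
Denominator: (0.5904)·(0.999676) = 0.590213
L = 0.407738/0.590213 = 0.6908

Final: 0.6908


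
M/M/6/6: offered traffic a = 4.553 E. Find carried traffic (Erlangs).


B(6,4.553) = 0.158153 (Erlang-B)
Carried load = a(1 − B) = 4.553·(1 − 0.158153) = 4.553·0.841847 = 3.8329 E

Final: 3.8329 Erlangs


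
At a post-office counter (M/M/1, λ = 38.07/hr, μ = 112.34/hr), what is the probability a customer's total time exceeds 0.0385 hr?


W ~ Exponential(μ−λ) for M/M/1.
μ − λ = 112.34 − 38.07 = 74.2700
P(W > t) = e^{−(μ−λ)t} = e^{−2.8594} = 0.057303

Final: 0.057303


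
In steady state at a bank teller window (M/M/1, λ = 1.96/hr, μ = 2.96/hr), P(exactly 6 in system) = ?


ρ = 1.96/2.96 = 0.6622
P_n = (1−ρ)·ρ^n = (1 − 0.6622)·0.6622^6 = 0.3378·0.084292 = 0.028477

Final: 0.028477


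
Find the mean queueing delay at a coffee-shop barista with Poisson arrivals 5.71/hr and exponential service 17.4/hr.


ρ = 5.71/17.4 = 0.3282
Wq = ρ/(μ−λ) = 0.3282/(17.4 − 5.71) = 0.3282/11.69 = 0.02807 hr

Final: 0.02807 hr


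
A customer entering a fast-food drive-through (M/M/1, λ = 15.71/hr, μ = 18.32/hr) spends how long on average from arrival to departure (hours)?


W = 1/(μ−λ) = 1/(18.32 − 15.71) = 1/2.61 = 0.3831 hr

Final: 0.3831 hr


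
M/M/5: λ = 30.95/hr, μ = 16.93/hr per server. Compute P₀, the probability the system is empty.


a = λ/μ = 30.95/16.93 = 1.8281; ρ = a/c = 0.3656
Σ_{k=0}^{4} a^k/k! (terms k=0..4) = 1.00000 + 1.82812 + 1.67100 + 1.01826 + 0.46538 = 5.98276
Tail: a^5/(5!(1−ρ)) = 20.41825/(120·0.6344) = 0.26822
P₀ = 1/(5.98276 + 0.26822) = 1/6.25098 = 0.159975

Final: 0.159975


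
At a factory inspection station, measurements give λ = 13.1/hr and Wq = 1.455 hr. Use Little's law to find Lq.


Lq = λWq = 13.1·1.455 = 19.0605

Final: 19.0605


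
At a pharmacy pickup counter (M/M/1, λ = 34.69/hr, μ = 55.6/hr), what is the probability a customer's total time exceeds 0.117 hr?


W ~ Exponential(μ−λ) for M/M/1.
μ − λ = 55.6 − 34.69 = 20.9100
P(W > t) = e^{−(μ−λ)t} = e^{−2.4465} = 0.086599

Final: 0.086599


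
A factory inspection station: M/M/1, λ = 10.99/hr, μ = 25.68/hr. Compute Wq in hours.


ρ = 10.99/25.68 = 0.4280
Wq = ρ/(μ−λ) = 0.4280/(25.68 − 10.99) = 0.4280/14.69 = 0.02913 hr

Final: 0.02913 hr


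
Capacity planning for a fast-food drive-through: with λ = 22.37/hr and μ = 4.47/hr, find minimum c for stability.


Stability requires cμ > λ ⇔ c > λ/μ.
λ/μ = 22.37/4.47 = 5.0045
Minimum integer c = ⌊5.0045⌋ + 1 = 6
Check: 6·4.47 = 26.82 > 22.37, while 5·4.47 = 22.35 ≤ 22.37

Final: 6 servers
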